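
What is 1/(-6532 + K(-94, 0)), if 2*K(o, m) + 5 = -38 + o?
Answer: -2/13201 ≈ -0.00015150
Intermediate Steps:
K(o, m) = -43/2 + o/2 (K(o, m) = -5/2 + (-38 + o)/2 = -5/2 + (-19 + o/2) = -43/2 + o/2)
1/(-6532 + K(-94, 0)) = 1/(-6532 + (-43/2 + (½)*(-94))) = 1/(-6532 + (-43/2 - 47)) = 1/(-6532 - 137/2) = 1/(-13201/2) = -2/13201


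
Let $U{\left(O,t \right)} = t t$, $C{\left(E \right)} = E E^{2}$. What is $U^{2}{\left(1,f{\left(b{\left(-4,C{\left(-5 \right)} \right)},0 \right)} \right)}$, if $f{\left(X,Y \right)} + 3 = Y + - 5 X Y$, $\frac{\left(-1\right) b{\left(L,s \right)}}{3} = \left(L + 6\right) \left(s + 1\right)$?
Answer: $81$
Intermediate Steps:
$C{\left(E \right)} = E^{3}$
$b{\left(L,s \right)} = - 3 \left(1 + s\right) \left(6 + L\right)$ ($b{\left(L,s \right)} = - 3 \left(L + 6\right) \left(s + 1\right) = - 3 \left(6 + L\right) \left(1 + s\right) = - 3 \left(1 + s\right) \left(6 + L\right)$)
$f{\left(X,Y \right)} = -3 + Y - 5 X Y$ ($f{\left(X,Y \right)} = -3 + \left(Y + - 5 X Y\right) = -3 - \left(- Y + 5 X Y\right) = -3 + Y - 5 X Y$)
$U{\left(O,t \right)} = t^{2}$
$U^{2}{\left(1,f{\left(b{\left(-4,C{\left(-5 \right)} \right)},0 \right)} \right)} = \left(\left(-3 + 0 - 5 \left(-18 - 18 \left(-5\right)^{3} - -12 - - 12 \left(-5\right)^{3}\right) 0\right)^{2}\right)^{2} = \left(\left(-3 + 0 - 5 \left(-18 - -2250 + 12 - \left(-12\right) \left(-125\right)\right) 0\right)^{2}\right)^{2} = \left(\left(-3 + 0 - 5 \left(-18 + 2250 + 12 - 1500\right) 0\right)^{2}\right)^{2} = \left(\left(-3 + 0 - 3720 \cdot 0\right)^{2}\right)^{2} = \left(\left(-3 + 0 + 0\right)^{2}\right)^{2} = \left(\left(-3\right)^{2}\right)^{2} = 9^{2} = 81$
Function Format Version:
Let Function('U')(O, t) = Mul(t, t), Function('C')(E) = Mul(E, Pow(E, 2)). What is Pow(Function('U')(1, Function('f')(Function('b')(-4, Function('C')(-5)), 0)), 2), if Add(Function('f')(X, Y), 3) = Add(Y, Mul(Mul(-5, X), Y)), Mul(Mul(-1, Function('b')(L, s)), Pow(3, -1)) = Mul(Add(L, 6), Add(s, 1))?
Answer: 81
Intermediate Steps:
Function('C')(E) = Pow(E, 3)
Function('b')(L, s) = Mul(-3, Add(1, s), Add(6, L)) (Function('b')(L, s) = Mul(-3, Mul(Add(L, 6), Add(s, 1))) = Mul(-3, Mul(Add(6, L), Add(1, s))) = Mul(-3, Mul(Add(1, s), Add(6, L))) = Mul(-3, Add(1, s), Add(6, L)))
Function('f')(X, Y) = Add(-3, Y, Mul(-5, X, Y)) (Function('f')(X, Y) = Add(-3, Add(Y, Mul(Mul(-5, X), Y))) = Add(-3, Add(Y, Mul(-5, X, Y))) = Add(-3, Y, Mul(-5, X, Y)))
Function('U')(O, t) = Pow(t, 2)
Pow(Function('U')(1, Function('f')(Function('b')(-4, Function('C')(-5)), 0)), 2) = Pow(Pow(Add(-3, 0, Mul(-5, Add(-18, Mul(-18, Pow(-5, 3)), Mul(-3, -4), Mul(-3, -4, Pow(-5, 3))), 0)), 2), 2) = Pow(Pow(Add(-3, 0, Mul(-5, Add(-18, Mul(-18, -125), 12, Mul(-3, -4, -125)), 0)), 2), 2) = Pow(Pow(Add(-3, 0, Mul(-5, Add(-18, 2250, 12, -1500), 0)), 2), 2) = Pow(Pow(Add(-3, 0, Mul(-5, 744, 0)), 2), 2) = Pow(Pow(Add(-3, 0, 0), 2), 2) = Pow(Pow(-3, 2), 2) = Pow(9, 2) = 81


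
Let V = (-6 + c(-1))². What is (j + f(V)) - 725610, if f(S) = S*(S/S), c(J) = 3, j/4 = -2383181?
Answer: -10258325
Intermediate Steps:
j = -9532724 (j = 4*(-2383181) = -9532724)
V = 9 (V = (-6 + 3)² = (-3)² = 9)
f(S) = S (f(S) = S*1 = S)
(j + f(V)) - 725610 = (-9532724 + 9) - 725610 = -9532715 - 725610 = -10258325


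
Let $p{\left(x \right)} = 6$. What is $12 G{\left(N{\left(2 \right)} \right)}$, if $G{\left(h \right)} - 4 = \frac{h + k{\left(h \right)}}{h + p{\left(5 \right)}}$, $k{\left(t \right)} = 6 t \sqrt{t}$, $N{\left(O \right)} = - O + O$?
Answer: $48$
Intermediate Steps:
$N{\left(O \right)} = 0$
$k{\left(t \right)} = 6 t^{\frac{3}{2}}$
$G{\left(h \right)} = 4 + \frac{h + 6 h^{\frac{3}{2}}}{6 + h}$ ($G{\left(h \right)} = 4 + \frac{h + 6 h^{\frac{3}{2}}}{h + 6} = 4 + \frac{h + 6 h^{\frac{3}{2}}}{6 + h}$)
$12 G{\left(N{\left(2 \right)} \right)} = 12 \frac{24 + 5 \cdot 0 + 6 \cdot 0^{\frac{3}{2}}}{6 + 0} = 12 \frac{24 + 0 + 6 \cdot 0}{6} = 12 \frac{24 + 0 + 0}{6} = 12 \cdot \frac{1}{6} \cdot 24 = 12 \cdot 4 = 48$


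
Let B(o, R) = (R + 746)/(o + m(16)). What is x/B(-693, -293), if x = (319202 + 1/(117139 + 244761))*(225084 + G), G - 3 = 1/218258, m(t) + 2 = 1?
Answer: -656421793058332923785103/5963561550100 ≈ -1.1007e+11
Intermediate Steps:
m(t) = -1 (m(t) = -2 + 1 = -1)
G = 654775/218258 (G = 3 + 1/218258 = 654775/218258 ≈ 3.0000)
B(o, R) = (746 + R)/(-1 + o) (B(o, R) = (R + 746)/(o - 1) = (746 + R)/(-1 + o))
x = 5675116366498555537047/78987570200 (x = (319202 + 1/(117139 + 244761))*(225084 + 654775/218258) = (319202 + 1/361900)*(49127038447/218258) = (115519203801/361900)*(49127038447/218258) = 5675116366498555537047/78987570200 ≈ 7.1848e+10)
x/B(-693, -293) = 5675116366498555537047/(78987570200*(((746 - 293)/(-1 - 693)))) = 5675116366498555537047/(78987570200*((453/(-694)))) = 5675116366498555537047/(78987570200*((-1/694*453))) = 5675116366498555537047/(78987570200*(-453/694)) = (5675116366498555537047/78987570200)*(-694/453) = -656421793058332923785103/5963561550100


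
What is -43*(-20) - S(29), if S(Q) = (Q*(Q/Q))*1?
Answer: 831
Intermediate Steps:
S(Q) = Q (S(Q) = (Q*1)*1 = Q*1 = Q)
-43*(-20) - S(29) = -43*(-20) - 1*29 = 860 - 29 = 831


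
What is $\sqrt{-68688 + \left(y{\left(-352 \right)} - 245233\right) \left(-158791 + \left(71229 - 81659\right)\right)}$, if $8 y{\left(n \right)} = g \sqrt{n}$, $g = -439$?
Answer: $\frac{\sqrt{165994019220 + 148576038 i \sqrt{22}}}{2} \approx 2.0371 \cdot 10^{5} + 427.62 i$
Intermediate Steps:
$y{\left(n \right)} = - \frac{439 \sqrt{n}}{8}$ ($y{\left(n \right)} = \frac{\left(-439\right) \sqrt{n}}{8} = - \frac{439 \sqrt{n}}{8}$)
$\sqrt{-68688 + \left(y{\left(-352 \right)} - 245233\right) \left(-158791 + \left(71229 - 81659\right)\right)} = \sqrt{-68688 + \left(- \frac{439 \sqrt{-352}}{8} - 245233\right) \left(-158791 + \left(71229 - 81659\right)\right)} = \sqrt{-68688 + \left(- \frac{439 \cdot 4 i \sqrt{22}}{8} - 245233\right) \left(-158791 - 10430\right)} = \sqrt{-68688 + \left(- \frac{439 i \sqrt{22}}{2} - 245233\right) \left(-169221\right)} = \sqrt{-68688 + \left(-245233 - \frac{439 i \sqrt{22}}{2}\right) \left(-169221\right)} = \sqrt{-68688 + \left(41498573493 + \frac{74288019 i \sqrt{22}}{2}\right)} = \sqrt{41498504805 + \frac{74288019 i \sqrt{22}}{2}}$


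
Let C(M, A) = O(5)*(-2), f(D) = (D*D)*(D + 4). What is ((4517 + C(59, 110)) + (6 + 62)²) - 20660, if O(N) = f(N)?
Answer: -11969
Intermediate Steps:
f(D) = D²*(4 + D)
O(N) = N²*(4 + N)
C(M, A) = -450 (C(M, A) = (5²*(4 + 5))*(-2) = (25*9)*(-2) = 225*(-2) = -450)
((4517 + C(59, 110)) + (6 + 62)²) - 20660 = ((4517 - 450) + (6 + 62)²) - 20660 = (4067 + 68²) - 20660 = (4067 + 4624) - 20660 = 8691 - 20660 = -11969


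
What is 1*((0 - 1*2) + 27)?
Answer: 25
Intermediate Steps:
1*((0 - 1*2) + 27) = 1*((0 - 2) + 27) = 1*(-2 + 27) = 1*25 = 25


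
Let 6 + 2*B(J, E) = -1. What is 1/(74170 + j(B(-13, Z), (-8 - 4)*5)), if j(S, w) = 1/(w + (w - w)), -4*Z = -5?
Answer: 60/4450199 ≈ 1.3483e-5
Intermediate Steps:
Z = 5/4 (Z = -¼*(-5) = 5/4 ≈ 1.2500)
B(J, E) = -7/2 (B(J, E) = -3 + (½)*(-1) = -3 - ½ = -7/2)
j(S, w) = 1/w (j(S, w) = 1/(w + 0) = 1/w)
1/(74170 + j(B(-13, Z), (-8 - 4)*5)) = 1/(74170 + 1/((-8 - 4)*5)) = 1/(74170 + 1/(-12*5)) = 1/(74170 + 1/(-60)) = 1/(74170 - 1/60) = 1/(4450199/60) = 60/4450199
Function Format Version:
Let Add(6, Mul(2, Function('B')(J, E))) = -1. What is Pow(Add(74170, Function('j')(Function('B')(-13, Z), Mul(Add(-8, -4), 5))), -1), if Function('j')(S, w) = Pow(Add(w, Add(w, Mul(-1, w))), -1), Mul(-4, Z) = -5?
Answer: Rational(60, 4450199) ≈ 1.3483e-5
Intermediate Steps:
Z = Rational(5, 4) (Z = Mul(Rational(-1, 4), -5) = Rational(5, 4) ≈ 1.2500)
Function('B')(J, E) = Rational(-7, 2) (Function('B')(J, E) = Add(-3, Mul(Rational(1, 2), -1)) = Add(-3, Rational(-1, 2)) = Rational(-7, 2))
Function('j')(S, w) = Pow(w, -1) (Function('j')(S, w) = Pow(Add(w, 0), -1) = Pow(w, -1))
Pow(Add(74170, Function('j')(Function('B')(-13, Z), Mul(Add(-8, -4), 5))), -1) = Pow(Add(74170, Pow(Mul(Add(-8, -4), 5), -1)), -1) = Pow(Add(74170, Pow(Mul(-12, 5), -1)), -1) = Pow(Add(74170, Pow(-60, -1)), -1) = Pow(Add(74170, Rational(-1, 60)), -1) = Pow(Rational(4450199, 60), -1) = Rational(60, 4450199)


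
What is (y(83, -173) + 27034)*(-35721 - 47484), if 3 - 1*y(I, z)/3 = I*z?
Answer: -5834334600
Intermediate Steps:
y(I, z) = 9 - 3*I*z
(y(83, -173) + 27034)*(-35721 - 47484) = ((9 - 3*83*(-173)) + 27034)*(-35721 - 47484) = ((9 + 43077) + 27034)*(-83205) = (43086 + 27034)*(-83205) = 70120*(-83205) = -5834334600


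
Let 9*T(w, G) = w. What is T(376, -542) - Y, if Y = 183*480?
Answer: -790184/9 ≈ -87798.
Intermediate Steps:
T(w, G) = w/9
Y = 87840
T(376, -542) - Y = (1/9)*376 - 1*87840 = 376/9 - 87840 = -790184/9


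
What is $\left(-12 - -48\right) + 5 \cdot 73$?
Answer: $401$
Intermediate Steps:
$\left(-12 - -48\right) + 5 \cdot 73 = \left(-12 + 48\right) + 365 = 36 + 365 = 401$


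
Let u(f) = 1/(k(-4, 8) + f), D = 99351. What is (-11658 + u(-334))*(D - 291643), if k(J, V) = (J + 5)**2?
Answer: 746499657580/333 ≈ 2.2417e+9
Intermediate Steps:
k(J, V) = (5 + J)**2
u(f) = 1/(1 + f) (u(f) = 1/((5 - 4)**2 + f) = 1/(1**2 + f) = 1/(1 + f))
(-11658 + u(-334))*(D - 291643) = (-11658 + 1/(1 - 334))*(99351 - 291643) = (-11658 + 1/(-333))*(-192292) = (-11658 - 1/333)*(-192292) = -3882115/333*(-192292) = 746499657580/333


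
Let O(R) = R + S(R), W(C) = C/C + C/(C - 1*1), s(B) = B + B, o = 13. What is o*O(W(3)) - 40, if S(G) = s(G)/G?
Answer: 37/2 ≈ 18.500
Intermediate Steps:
s(B) = 2*B
S(G) = 2 (S(G) = (2*G)/G = 2)
W(C) = 1 + C/(-1 + C) (W(C) = 1 + C/(C - 1) = 1 + C/(-1 + C))
O(R) = 2 + R (O(R) = R + 2 = 2 + R)
o*O(W(3)) - 40 = 13*(2 + (-1 + 2*3)/(-1 + 3)) - 40 = 13*(2 + (-1 + 6)/2) - 40 = 13*(2 + (1/2)*5) - 40 = 13*(2 + 5/2) - 40 = 13*(9/2) - 40 = 117/2 - 40 = 37/2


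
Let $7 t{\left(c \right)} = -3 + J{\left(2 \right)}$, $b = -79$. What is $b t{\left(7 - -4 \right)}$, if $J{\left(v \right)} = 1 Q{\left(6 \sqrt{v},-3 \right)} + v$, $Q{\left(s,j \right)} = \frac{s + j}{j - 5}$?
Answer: $\frac{395}{56} + \frac{237 \sqrt{2}}{28} \approx 19.024$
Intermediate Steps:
$Q{\left(s,j \right)} = \frac{j + s}{-5 + j}$
$J{\left(v \right)} = \frac{3}{8} + v - \frac{3 \sqrt{v}}{4}$ ($J{\left(v \right)} = 1 \frac{-3 + 6 \sqrt{v}}{-5 - 3} + v = 1 \frac{-3 + 6 \sqrt{v}}{-8} + v = 1 \left(- \frac{-3 + 6 \sqrt{v}}{8}\right) + v = 1 \left(\frac{3}{8} - \frac{3 \sqrt{v}}{4}\right) + v = \left(\frac{3}{8} - \frac{3 \sqrt{v}}{4}\right) + v = \frac{3}{8} + v - \frac{3 \sqrt{v}}{4}$)
$t{\left(c \right)} = - \frac{5}{56} - \frac{3 \sqrt{2}}{28}$ ($t{\left(c \right)} = \frac{-3 + \left(\frac{3}{8} + 2 - \frac{3 \sqrt{2}}{4}\right)}{7} = \frac{-3 + \left(\frac{19}{8} - \frac{3 \sqrt{2}}{4}\right)}{7} = \frac{- \frac{5}{8} - \frac{3 \sqrt{2}}{4}}{7} = - \frac{5}{56} - \frac{3 \sqrt{2}}{28}$)
$b t{\left(7 - -4 \right)} = - 79 \left(- \frac{5}{56} - \frac{3 \sqrt{2}}{28}\right) = \frac{395}{56} + \frac{237 \sqrt{2}}{28}$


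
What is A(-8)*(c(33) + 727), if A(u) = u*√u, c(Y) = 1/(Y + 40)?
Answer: -849152*I*√2/73 ≈ -16450.0*I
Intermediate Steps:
c(Y) = 1/(40 + Y)
A(u) = u^(3/2)
A(-8)*(c(33) + 727) = (-8)^(3/2)*(1/(40 + 33) + 727) = (-16*I*√2)*(1/73 + 727) = -16*I*√2*(53072/73) = -849152*I*√2/73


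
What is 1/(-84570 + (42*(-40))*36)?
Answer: -1/145050 ≈ -6.8942e-6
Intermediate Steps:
1/(-84570 + (42*(-40))*36) = 1/(-84570 - 1680*36) = 1/(-84570 - 60480) = 1/(-145050) = -1/145050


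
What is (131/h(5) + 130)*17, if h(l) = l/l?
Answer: 4437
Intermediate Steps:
h(l) = 1
(131/h(5) + 130)*17 = (131/1 + 130)*17 = (131*1 + 130)*17 = (131 + 130)*17 = 261*17 = 4437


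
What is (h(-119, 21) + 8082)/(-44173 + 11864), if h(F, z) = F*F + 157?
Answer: -22400/32309 ≈ -0.69331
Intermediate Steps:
h(F, z) = 157 + F² (h(F, z) = F² + 157 = 157 + F²)
(h(-119, 21) + 8082)/(-44173 + 11864) = ((157 + (-119)²) + 8082)/(-44173 + 11864) = ((157 + 14161) + 8082)/(-32309) = (14318 + 8082)*(-1/32309) = 22400*(-1/32309) = -22400/32309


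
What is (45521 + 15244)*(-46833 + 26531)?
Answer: -1233651030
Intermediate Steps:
(45521 + 15244)*(-46833 + 26531) = 60765*(-20302) = -1233651030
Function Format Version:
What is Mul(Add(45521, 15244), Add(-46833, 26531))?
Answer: -1233651030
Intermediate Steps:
Mul(Add(45521, 15244), Add(-46833, 26531)) = Mul(60765, -20302) = -1233651030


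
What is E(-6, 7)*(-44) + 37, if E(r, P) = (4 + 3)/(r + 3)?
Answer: 419/3 ≈ 139.67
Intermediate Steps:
E(r, P) = 7/(3 + r)
E(-6, 7)*(-44) + 37 = (7/(3 - 6))*(-44) + 37 = (7/(-3))*(-44) + 37 = (7*(-⅓))*(-44) + 37 = -7/3*(-44) + 37 = 308/3 + 37 = 419/3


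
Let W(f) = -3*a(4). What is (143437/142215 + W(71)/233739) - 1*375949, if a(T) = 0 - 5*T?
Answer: -1388551034735558/3693465765 ≈ -3.7595e+5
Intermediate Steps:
a(T) = -5*T
W(f) = 60 (W(f) = -(-15)*4 = -3*(-20) = 60)
(143437/142215 + W(71)/233739) - 1*375949 = (143437/142215 + 60/233739) - 1*375949 = (143437*(1/142215) + 60*(1/233739)) - 375949 = (143437/142215 + 20/77913) - 375949 = 3726150427/3693465765 - 375949 = -1388551034735558/3693465765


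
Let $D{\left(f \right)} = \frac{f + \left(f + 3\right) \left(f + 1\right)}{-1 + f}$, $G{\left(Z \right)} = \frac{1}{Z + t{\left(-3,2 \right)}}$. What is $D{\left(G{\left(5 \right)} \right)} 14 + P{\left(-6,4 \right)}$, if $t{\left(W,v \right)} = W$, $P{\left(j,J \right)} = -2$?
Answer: $-163$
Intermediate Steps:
$G{\left(Z \right)} = \frac{1}{-3 + Z}$ ($G{\left(Z \right)} = \frac{1}{Z - 3} = \frac{1}{-3 + Z}$)
$D{\left(f \right)} = \frac{f + \left(1 + f\right) \left(3 + f\right)}{-1 + f}$ ($D{\left(f \right)} = \frac{f + \left(3 + f\right) \left(1 + f\right)}{-1 + f} = \frac{f + \left(1 + f\right) \left(3 + f\right)}{-1 + f}$)
$D{\left(G{\left(5 \right)} \right)} 14 + P{\left(-6,4 \right)} = \frac{3 + \left(\frac{1}{-3 + 5}\right)^{2} + \frac{5}{-3 + 5}}{-1 + \frac{1}{-3 + 5}} \cdot 14 - 2 = \frac{3 + \left(\frac{1}{2}\right)^{2} + \frac{5}{2}}{-1 + \frac{1}{2}} \cdot 14 - 2 = \frac{3 + \left(\frac{1}{2}\right)^{2} + 5 \cdot \frac{1}{2}}{-1 + \frac{1}{2}} \cdot 14 - 2 = \frac{3 + \frac{1}{4} + \frac{5}{2}}{- \frac{1}{2}} \cdot 14 - 2 = \left(-2\right) \frac{23}{4} \cdot 14 - 2 = \left(- \frac{23}{2}\right) 14 - 2 = -161 - 2 = -163$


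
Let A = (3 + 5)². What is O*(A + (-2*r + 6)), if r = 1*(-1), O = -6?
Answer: -432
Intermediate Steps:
r = -1
A = 64 (A = 8² = 64)
O*(A + (-2*r + 6)) = -6*(64 + (-2*(-1) + 6)) = -6*(64 + (2 + 6)) = -6*(64 + 8) = -6*72 = -432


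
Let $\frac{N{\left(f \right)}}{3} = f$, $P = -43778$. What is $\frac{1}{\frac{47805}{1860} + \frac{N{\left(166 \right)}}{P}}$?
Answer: $\frac{2714236}{69729367} \approx 0.038925$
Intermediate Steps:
$N{\left(f \right)} = 3 f$
$\frac{1}{\frac{47805}{1860} + \frac{N{\left(166 \right)}}{P}} = \frac{1}{\frac{47805}{1860} + \frac{3 \cdot 166}{-43778}} = \frac{1}{47805 \cdot \frac{1}{1860} + 498 \left(- \frac{1}{43778}\right)} = \frac{1}{\frac{3187}{124} - \frac{249}{21889}} = \frac{1}{\frac{69729367}{2714236}} = \frac{2714236}{69729367}$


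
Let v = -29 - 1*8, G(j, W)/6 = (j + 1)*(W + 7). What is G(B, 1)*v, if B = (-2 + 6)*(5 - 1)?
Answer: -30192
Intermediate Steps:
B = 16 (B = 4*4 = 16)
G(j, W) = 6*(1 + j)*(7 + W) (G(j, W) = 6*((j + 1)*(W + 7)) = 6*((1 + j)*(7 + W)) = 6*(1 + j)*(7 + W))
v = -37 (v = -29 - 8 = -37)
G(B, 1)*v = (42 + 6*1 + 42*16 + 6*1*16)*(-37) = (42 + 6 + 672 + 96)*(-37) = 816*(-37) = -30192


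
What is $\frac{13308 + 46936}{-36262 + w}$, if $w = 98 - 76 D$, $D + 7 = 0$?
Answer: $- \frac{15061}{8908} \approx -1.6907$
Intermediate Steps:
$D = -7$ ($D = -7 + 0 = -7$)
$w = 630$ ($w = 98 - -532 = 98 + 532 = 630$)
$\frac{13308 + 46936}{-36262 + w} = \frac{13308 + 46936}{-36262 + 630} = \frac{60244}{-35632} = 60244 \left(- \frac{1}{35632}\right) = - \frac{15061}{8908}$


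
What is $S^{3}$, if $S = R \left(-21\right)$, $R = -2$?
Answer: $74088$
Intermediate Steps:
$S = 42$ ($S = \left(-2\right) \left(-21\right) = 42$)
$S^{3} = 42^{3} = 74088$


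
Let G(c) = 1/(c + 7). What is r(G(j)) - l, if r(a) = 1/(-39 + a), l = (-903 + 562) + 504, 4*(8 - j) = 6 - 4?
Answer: -184056/1129 ≈ -163.03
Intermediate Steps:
j = 15/2 (j = 8 - (6 - 4)/4 = 8 - 1/4*2 = 8 - 1/2 = 15/2 ≈ 7.5000)
G(c) = 1/(7 + c)
l = 163 (l = -341 + 504 = 163)
r(G(j)) - l = 1/(-39 + 1/(7 + 15/2)) - 1*163 = 1/(-39 + 1/(29/2)) - 163 = 1/(-39 + 2/29) - 163 = 1/(-1129/29) - 163 = -29/1129 - 163 = -184056/1129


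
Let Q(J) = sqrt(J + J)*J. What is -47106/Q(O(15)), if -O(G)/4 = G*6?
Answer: -2617*I*sqrt(5)/1200 ≈ -4.8765*I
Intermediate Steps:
O(G) = -24*G (O(G) = -4*G*6 = -24*G)
Q(J) = sqrt(2)*J**(3/2) (Q(J) = sqrt(2*J)*J = (sqrt(2)*sqrt(J))*J = sqrt(2)*J**(3/2))
-47106/Q(O(15)) = -47106*I*sqrt(5)/21600 = -2617*I*sqrt(5)/1200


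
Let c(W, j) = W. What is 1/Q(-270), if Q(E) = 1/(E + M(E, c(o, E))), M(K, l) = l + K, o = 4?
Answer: -536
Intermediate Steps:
M(K, l) = K + l
Q(E) = 1/(4 + 2*E) (Q(E) = 1/(E + (E + 4)) = 1/(E + (4 + E)) = 1/(4 + 2*E))
1/Q(-270) = 1/(1/(2*(2 - 270))) = 1/((½)/(-268)) = 1/((½)*(-1/268)) = 1/(-1/536) = -536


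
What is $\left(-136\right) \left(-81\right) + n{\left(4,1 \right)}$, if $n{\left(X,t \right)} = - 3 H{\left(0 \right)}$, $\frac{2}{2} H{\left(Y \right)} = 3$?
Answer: $11007$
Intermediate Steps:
$H{\left(Y \right)} = 3$
$n{\left(X,t \right)} = -9$ ($n{\left(X,t \right)} = \left(-3\right) 3 = -9$)
$\left(-136\right) \left(-81\right) + n{\left(4,1 \right)} = \left(-136\right) \left(-81\right) - 9 = 11016 - 9 = 11007$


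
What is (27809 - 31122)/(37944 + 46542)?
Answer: -3313/84486 ≈ -0.039214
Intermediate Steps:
(27809 - 31122)/(37944 + 46542) = -3313/84486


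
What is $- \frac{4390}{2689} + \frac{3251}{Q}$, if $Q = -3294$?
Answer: $- \frac{23202599}{8857566} \approx -2.6195$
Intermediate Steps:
$- \frac{4390}{2689} + \frac{3251}{Q} = - \frac{4390}{2689} + \frac{3251}{-3294} = \left(-4390\right) \frac{1}{2689} + 3251 \left(- \frac{1}{3294}\right) = - \frac{4390}{2689} - \frac{3251}{3294} = - \frac{23202599}{8857566}$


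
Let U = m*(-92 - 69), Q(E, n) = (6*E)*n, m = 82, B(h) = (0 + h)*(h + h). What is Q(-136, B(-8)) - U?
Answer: -91246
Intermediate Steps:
B(h) = 2*h² (B(h) = h*(2*h) = 2*h²)
Q(E, n) = 6*E*n
U = -13202 (U = 82*(-92 - 69) = 82*(-161) = -13202)
Q(-136, B(-8)) - U = 6*(-136)*(2*(-8)²) - 1*(-13202) = 6*(-136)*(2*64) + 13202 = 6*(-136)*128 + 13202 = -104448 + 13202 = -91246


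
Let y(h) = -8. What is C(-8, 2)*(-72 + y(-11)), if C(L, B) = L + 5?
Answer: 240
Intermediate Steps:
C(L, B) = 5 + L
C(-8, 2)*(-72 + y(-11)) = (5 - 8)*(-72 - 8) = -3*(-80) = 240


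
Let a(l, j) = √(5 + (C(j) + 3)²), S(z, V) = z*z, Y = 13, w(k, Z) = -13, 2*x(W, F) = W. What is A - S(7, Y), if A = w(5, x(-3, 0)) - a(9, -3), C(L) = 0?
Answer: -62 - √14 ≈ -65.742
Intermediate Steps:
x(W, F) = W/2
S(z, V) = z²
a(l, j) = √14 (a(l, j) = √(5 + (0 + 3)²) = √(5 + 3²) = √(5 + 9) = √14)
A = -13 - √14 ≈ -16.742
A - S(7, Y) = (-13 - √14) - 1*7² = (-13 - √14) - 1*49 = (-13 - √14) - 49 = -62 - √14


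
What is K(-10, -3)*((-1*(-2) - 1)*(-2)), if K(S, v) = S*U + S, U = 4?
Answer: 100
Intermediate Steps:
K(S, v) = 5*S (K(S, v) = S*4 + S = 4*S + S = 5*S)
K(-10, -3)*((-1*(-2) - 1)*(-2)) = (5*(-10))*((-1*(-2) - 1)*(-2)) = -50*(2 - 1)*(-2) = -50*(-2) = 100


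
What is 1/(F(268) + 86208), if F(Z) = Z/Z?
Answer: 1/86209 ≈ 1.1600e-5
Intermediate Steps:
F(Z) = 1
1/(F(268) + 86208) = 1/(1 + 86208) = 1/86209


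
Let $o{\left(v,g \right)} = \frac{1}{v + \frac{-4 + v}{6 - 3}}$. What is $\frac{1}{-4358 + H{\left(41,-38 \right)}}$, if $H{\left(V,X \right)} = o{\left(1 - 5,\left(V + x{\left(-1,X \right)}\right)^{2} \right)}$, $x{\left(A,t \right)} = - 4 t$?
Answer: $- \frac{20}{87163} \approx -0.00022946$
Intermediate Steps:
$o{\left(v,g \right)} = \frac{1}{- \frac{4}{3} + \frac{4 v}{3}}$ ($o{\left(v,g \right)} = \frac{1}{v + \frac{-4 + v}{3}} = \frac{1}{v + \left(-4 + v\right) \frac{1}{3}} = \frac{1}{v + \left(- \frac{4}{3} + \frac{v}{3}\right)} = \frac{1}{- \frac{4}{3} + \frac{4 v}{3}}$)
$H{\left(V,X \right)} = - \frac{3}{20}$ ($H{\left(V,X \right)} = \frac{3}{4 \left(-1 + \left(1 - 5\right)\right)} = \frac{3}{4 \left(-1 - 4\right)} = \frac{3}{4 \left(-5\right)} = \frac{3}{4} \left(- \frac{1}{5}\right) = - \frac{3}{20}$)
$\frac{1}{-4358 + H{\left(41,-38 \right)}} = \frac{1}{-4358 - \frac{3}{20}} = \frac{1}{- \frac{87163}{20}} = - \frac{20}{87163}$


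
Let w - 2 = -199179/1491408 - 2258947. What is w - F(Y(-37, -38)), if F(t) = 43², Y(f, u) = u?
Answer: -374640717459/165712 ≈ -2.2608e+6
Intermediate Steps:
w = -374334315971/165712 (w = 2 + (-199179/1491408 - 2258947) = 2 + (-199179*1/1491408 - 2258947) = 2 + (-22131/165712 - 2258947) = 2 - 374334647395/165712 = -374334315971/165712 ≈ -2.2589e+6)
F(t) = 1849
w - F(Y(-37, -38)) = -374334315971/165712 - 1*1849 = -374334315971/165712 - 1849 = -374640717459/165712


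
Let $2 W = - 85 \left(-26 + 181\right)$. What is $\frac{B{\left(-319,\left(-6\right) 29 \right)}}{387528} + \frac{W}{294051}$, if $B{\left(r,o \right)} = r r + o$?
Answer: $\frac{9106306079}{37984331976} \approx 0.23974$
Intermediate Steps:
$B{\left(r,o \right)} = o + r^{2}$ ($B{\left(r,o \right)} = r^{2} + o = o + r^{2}$)
$W = - \frac{13175}{2}$ ($W = \frac{\left(-85\right) \left(-26 + 181\right)}{2} = \frac{\left(-85\right) 155}{2} = \frac{1}{2} \left(-13175\right) = - \frac{13175}{2} \approx -6587.5$)
$\frac{B{\left(-319,\left(-6\right) 29 \right)}}{387528} + \frac{W}{294051} = \frac{\left(-6\right) 29 + \left(-319\right)^{2}}{387528} - \frac{13175}{2 \cdot 294051} = \left(-174 + 101761\right) \frac{1}{387528} - \frac{13175}{588102} = 101587 \cdot \frac{1}{387528} - \frac{13175}{588102} = \frac{101587}{387528} - \frac{13175}{588102} = \frac{9106306079}{37984331976}$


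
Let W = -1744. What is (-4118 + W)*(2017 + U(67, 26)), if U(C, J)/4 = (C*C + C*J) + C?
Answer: -159499158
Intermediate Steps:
U(C, J) = 4*C + 4*C**2 + 4*C*J (U(C, J) = 4*((C*C + C*J) + C) = 4*((C**2 + C*J) + C) = 4*(C + C**2 + C*J) = 4*C + 4*C**2 + 4*C*J)
(-4118 + W)*(2017 + U(67, 26)) = (-4118 - 1744)*(2017 + 4*67*(1 + 67 + 26)) = -5862*(2017 + 4*67*94) = -5862*(2017 + 25192) = -5862*27209 = -159499158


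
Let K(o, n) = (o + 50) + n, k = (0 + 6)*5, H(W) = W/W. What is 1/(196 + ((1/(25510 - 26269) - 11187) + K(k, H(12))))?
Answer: -759/8280691 ≈ -9.1659e-5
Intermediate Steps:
H(W) = 1
k = 30 (k = 6*5 = 30)
K(o, n) = 50 + n + o (K(o, n) = (50 + o) + n = 50 + n + o)
1/(196 + ((1/(25510 - 26269) - 11187) + K(k, H(12)))) = 1/(196 + ((1/(25510 - 26269) - 11187) + (50 + 1 + 30))) = 1/(196 + ((1/(-759) - 11187) + 81)) = 1/(196 + ((-1/759 - 11187) + 81)) = 1/(196 + (-8490934/759 + 81)) = 1/(196 - 8429455/759) = 1/(-8280691/759) = -759/8280691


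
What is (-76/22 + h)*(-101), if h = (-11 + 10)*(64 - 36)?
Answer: 34946/11 ≈ 3176.9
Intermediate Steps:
h = -28 (h = -1*28 = -28)
(-76/22 + h)*(-101) = (-76/22 - 28)*(-101) = (-76*1/22 - 28)*(-101) = (-38/11 - 28)*(-101) = -346/11*(-101) = 34946/11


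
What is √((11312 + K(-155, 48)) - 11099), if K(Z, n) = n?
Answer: 3*√29 ≈ 16.155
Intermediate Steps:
√((11312 + K(-155, 48)) - 11099) = √((11312 + 48) - 11099) = √(11360 - 11099) = √261 = 3*√29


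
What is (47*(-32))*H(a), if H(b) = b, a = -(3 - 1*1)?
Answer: 3008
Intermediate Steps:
a = -2 (a = -(3 - 1) = -1*2 = -2)
(47*(-32))*H(a) = (47*(-32))*(-2) = -1504*(-2) = 3008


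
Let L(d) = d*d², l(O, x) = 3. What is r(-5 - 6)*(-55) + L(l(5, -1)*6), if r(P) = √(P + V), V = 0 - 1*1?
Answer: 5832 - 110*I*√3 ≈ 5832.0 - 190.53*I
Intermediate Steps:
V = -1 (V = 0 - 1 = -1)
r(P) = √(-1 + P) (r(P) = √(P - 1) = √(-1 + P))
L(d) = d³
r(-5 - 6)*(-55) + L(l(5, -1)*6) = √(-1 + (-5 - 6))*(-55) + (3*6)³ = √(-1 - 11)*(-55) + 18³ = √(-12)*(-55) + 5832 = (2*I*√3)*(-55) + 5832 = -110*I*√3 + 5832 = 5832 - 110*I*√3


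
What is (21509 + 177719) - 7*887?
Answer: 193019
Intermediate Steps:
(21509 + 177719) - 7*887 = 199228 - 6209 = 193019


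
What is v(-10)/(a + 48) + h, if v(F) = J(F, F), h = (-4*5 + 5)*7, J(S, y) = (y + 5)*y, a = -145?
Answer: -10235/97 ≈ -105.52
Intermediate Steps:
J(S, y) = y*(5 + y) (J(S, y) = (5 + y)*y = y*(5 + y))
h = -105 (h = (-20 + 5)*7 = -15*7 = -105)
v(F) = F*(5 + F)
v(-10)/(a + 48) + h = (-10*(5 - 10))/(-145 + 48) - 105 = -10*(-5)/(-97) - 105 = 50*(-1/97) - 105 = -50/97 - 105 = -10235/97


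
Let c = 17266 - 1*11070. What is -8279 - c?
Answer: -14475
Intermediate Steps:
c = 6196 (c = 17266 - 11070 = 6196)
-8279 - c = -8279 - 1*6196 = -8279 - 6196 = -14475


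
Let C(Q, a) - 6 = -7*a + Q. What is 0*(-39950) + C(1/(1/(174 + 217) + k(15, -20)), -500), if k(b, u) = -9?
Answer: 12333717/3518 ≈ 3505.9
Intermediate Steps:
C(Q, a) = 6 + Q - 7*a (C(Q, a) = 6 + (-7*a + Q) = 6 + (Q - 7*a) = 6 + Q - 7*a)
0*(-39950) + C(1/(1/(174 + 217) + k(15, -20)), -500) = 0*(-39950) + (6 + 1/(1/(174 + 217) - 9) - 7*(-500)) = 0 + (6 + 1/(1/391 - 9) + 3500) = 0 + (6 + 1/(-3518/391) + 3500) = 0 + (6 - 391/3518 + 3500) = 0 + 12333717/3518 = 12333717/3518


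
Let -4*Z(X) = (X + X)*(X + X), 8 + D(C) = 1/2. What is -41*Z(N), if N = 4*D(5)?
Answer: 36900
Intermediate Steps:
D(C) = -15/2 (D(C) = -8 + 1/2 = -8 + ½ = -15/2)
N = -30 (N = 4*(-15/2) = -30)
Z(X) = -X² (Z(X) = -(X + X)*(X + X)/4 = -2*X*2*X/4 = -X²)
-41*Z(N) = -(-41)*(-30)² = -(-41)*900 = -41*(-900) = 36900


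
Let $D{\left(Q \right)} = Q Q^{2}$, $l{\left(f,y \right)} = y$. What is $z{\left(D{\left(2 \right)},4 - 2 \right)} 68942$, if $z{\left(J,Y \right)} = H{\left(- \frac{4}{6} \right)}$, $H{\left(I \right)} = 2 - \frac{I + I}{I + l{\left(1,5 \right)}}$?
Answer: $\frac{2068260}{13} \approx 1.591 \cdot 10^{5}$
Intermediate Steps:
$D{\left(Q \right)} = Q^{3}$
$H{\left(I \right)} = 2 - \frac{2 I}{5 + I}$ ($H{\left(I \right)} = 2 - \frac{I + I}{I + 5} = 2 - \frac{2 I}{5 + I}$)
$z{\left(J,Y \right)} = \frac{30}{13}$ ($z{\left(J,Y \right)} = \frac{10}{5 - \frac{4}{6}} = \frac{10}{5 - \frac{2}{3}} = \frac{10}{\frac{13}{3}} = 10 \cdot \frac{3}{13} = \frac{30}{13}$)
$z{\left(D{\left(2 \right)},4 - 2 \right)} 68942 = \frac{30}{13} \cdot 68942 = \frac{2068260}{13}$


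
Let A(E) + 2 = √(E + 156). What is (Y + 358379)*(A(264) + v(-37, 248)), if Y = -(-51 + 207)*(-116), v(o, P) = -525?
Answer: -198402325 + 752950*√105 ≈ -1.9069e+8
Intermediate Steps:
A(E) = -2 + √(156 + E) (A(E) = -2 + √(E + 156) = -2 + √(156 + E))
Y = 18096 (Y = -156*(-116) = -1*(-18096) = 18096)
(Y + 358379)*(A(264) + v(-37, 248)) = (18096 + 358379)*((-2 + √(156 + 264)) - 525) = 376475*((-2 + √420) - 525) = 376475*((-2 + 2*√105) - 525) = 376475*(-527 + 2*√105) = -198402325 + 752950*√105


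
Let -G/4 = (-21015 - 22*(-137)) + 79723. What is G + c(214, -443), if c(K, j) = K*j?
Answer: -341690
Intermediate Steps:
G = -246888 (G = -4*((-21015 - 22*(-137)) + 79723) = -4*((-21015 + 3014) + 79723) = -4*(-18001 + 79723) = -4*61722 = -246888)
G + c(214, -443) = -246888 + 214*(-443) = -246888 - 94802 = -341690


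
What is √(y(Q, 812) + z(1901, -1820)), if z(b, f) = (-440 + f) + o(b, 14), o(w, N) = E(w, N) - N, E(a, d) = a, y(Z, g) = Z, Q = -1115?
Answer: 4*I*√93 ≈ 38.575*I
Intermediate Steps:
o(w, N) = w - N
z(b, f) = -454 + b + f (z(b, f) = (-440 + f) + (b - 1*14) = (-440 + f) + (b - 14) = (-440 + f) + (-14 + b) = -454 + b + f)
√(y(Q, 812) + z(1901, -1820)) = √(-1115 + (-454 + 1901 - 1820)) = √(-1115 - 373) = √(-1488) = 4*I*√93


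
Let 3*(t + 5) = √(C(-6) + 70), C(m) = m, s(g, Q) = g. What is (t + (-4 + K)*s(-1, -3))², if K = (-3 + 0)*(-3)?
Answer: 484/9 ≈ 53.778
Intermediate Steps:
K = 9 (K = -3*(-3) = 9)
t = -7/3 (t = -5 + √(-6 + 70)/3 = -5 + √64/3 = -5 + (⅓)*8 = -5 + 8/3 = -7/3 ≈ -2.3333)
(t + (-4 + K)*s(-1, -3))² = (-7/3 + (-4 + 9)*(-1))² = (-7/3 + 5*(-1))² = (-7/3 - 5)² = (-22/3)² = 484/9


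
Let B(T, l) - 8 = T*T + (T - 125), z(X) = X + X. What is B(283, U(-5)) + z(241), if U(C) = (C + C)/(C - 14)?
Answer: 80737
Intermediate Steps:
z(X) = 2*X
U(C) = 2*C/(-14 + C) (U(C) = (2*C)/(-14 + C) = 2*C/(-14 + C))
B(T, l) = -117 + T + T**2 (B(T, l) = 8 + (T*T + (T - 125)) = 8 + (T**2 + (-125 + T)) = 8 + (-125 + T + T**2) = -117 + T + T**2)
B(283, U(-5)) + z(241) = (-117 + 283 + 283**2) + 2*241 = (-117 + 283 + 80089) + 482 = 80255 + 482 = 80737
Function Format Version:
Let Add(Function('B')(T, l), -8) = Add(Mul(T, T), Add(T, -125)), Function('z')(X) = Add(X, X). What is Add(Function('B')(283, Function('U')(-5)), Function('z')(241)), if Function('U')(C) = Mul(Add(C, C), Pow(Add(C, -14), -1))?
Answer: 80737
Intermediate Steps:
Function('z')(X) = Mul(2, X)
Function('U')(C) = Mul(2, C, Pow(Add(-14, C), -1)) (Function('U')(C) = Mul(Mul(2, C), Pow(Add(-14, C), -1)) = Mul(2, C, Pow(Add(-14, C), -1)))
Function('B')(T, l) = Add(-117, T, Pow(T, 2)) (Function('B')(T, l) = Add(8, Add(Mul(T, T), Add(T, -125))) = Add(8, Add(Pow(T, 2), Add(-125, T))) = Add(8, Add(-125, T, Pow(T, 2))) = Add(-117, T, Pow(T, 2)))
Add(Function('B')(283, Function('U')(-5)), Function('z')(241)) = Add(Add(-117, 283, Pow(283, 2)), Mul(2, 241)) = Add(Add(-117, 283, 80089), 482) = Add(80255, 482) = 80737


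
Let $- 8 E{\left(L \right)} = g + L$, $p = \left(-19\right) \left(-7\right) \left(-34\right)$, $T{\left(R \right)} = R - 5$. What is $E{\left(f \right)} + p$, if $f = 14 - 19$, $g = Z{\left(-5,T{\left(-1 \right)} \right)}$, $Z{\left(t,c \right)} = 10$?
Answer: $- \frac{36181}{8} \approx -4522.6$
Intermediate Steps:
$T{\left(R \right)} = -5 + R$ ($T{\left(R \right)} = R - 5 = -5 + R$)
$g = 10$
$f = -5$
$p = -4522$ ($p = 133 \left(-34\right) = -4522$)
$E{\left(L \right)} = - \frac{5}{4} - \frac{L}{8}$ ($E{\left(L \right)} = - \frac{10 + L}{8} = - \frac{5}{4} - \frac{L}{8}$)
$E{\left(f \right)} + p = \left(- \frac{5}{4} - - \frac{5}{8}\right) - 4522 = \left(- \frac{5}{4} + \frac{5}{8}\right) - 4522 = - \frac{5}{8} - 4522 = - \frac{36181}{8}$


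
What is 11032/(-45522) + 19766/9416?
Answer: 198977635/107158788 ≈ 1.8568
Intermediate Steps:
11032/(-45522) + 19766/9416 = 11032*(-1/45522) + 19766*(1/9416) = -5516/22761 + 9883/4708 = 198977635/107158788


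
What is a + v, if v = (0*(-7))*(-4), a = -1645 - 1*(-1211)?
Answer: -434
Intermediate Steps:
a = -434 (a = -1645 + 1211 = -434)
v = 0 (v = 0*(-4) = 0)
a + v = -434 + 0 = -434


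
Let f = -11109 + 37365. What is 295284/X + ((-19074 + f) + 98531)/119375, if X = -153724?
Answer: -4749725572/4587700625 ≈ -1.0353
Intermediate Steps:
f = 26256
295284/X + ((-19074 + f) + 98531)/119375 = 295284/(-153724) + ((-19074 + 26256) + 98531)/119375 = 295284*(-1/153724) + (7182 + 98531)*(1/119375) = -73821/38431 + 105713*(1/119375) = -73821/38431 + 105713/119375 = -4749725572/4587700625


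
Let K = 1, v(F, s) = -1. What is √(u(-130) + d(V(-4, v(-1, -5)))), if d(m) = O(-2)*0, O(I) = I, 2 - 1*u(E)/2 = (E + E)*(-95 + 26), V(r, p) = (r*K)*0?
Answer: 2*I*√8969 ≈ 189.41*I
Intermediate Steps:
V(r, p) = 0 (V(r, p) = (r*1)*0 = r*0 = 0)
u(E) = 4 + 276*E (u(E) = 4 - 2*(E + E)*(-95 + 26) = 4 - 2*2*E*(-69) = 4 - (-276)*E = 4 + 276*E)
d(m) = 0 (d(m) = -2*0 = 0)
√(u(-130) + d(V(-4, v(-1, -5)))) = √((4 + 276*(-130)) + 0) = √((4 - 35880) + 0) = √(-35876 + 0) = √(-35876) = 2*I*√8969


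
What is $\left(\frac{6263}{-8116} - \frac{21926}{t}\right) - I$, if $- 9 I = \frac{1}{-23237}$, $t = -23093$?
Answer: $\frac{6968115144493}{39196289922804} \approx 0.17777$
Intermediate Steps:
$I = \frac{1}{209133}$ ($I = - \frac{1}{9 \left(-23237\right)} = \left(- \frac{1}{9}\right) \left(- \frac{1}{23237}\right) = \frac{1}{209133} \approx 4.7816 \cdot 10^{-6}$)
$\left(\frac{6263}{-8116} - \frac{21926}{t}\right) - I = \left(\frac{6263}{-8116} - \frac{21926}{-23093}\right) - \frac{1}{209133} = \left(6263 \left(- \frac{1}{8116}\right) - - \frac{21926}{23093}\right) - \frac{1}{209133} = \left(- \frac{6263}{8116} + \frac{21926}{23093}\right) - \frac{1}{209133} = \frac{33319957}{187422788} - \frac{1}{209133} = \frac{6968115144493}{39196289922804}$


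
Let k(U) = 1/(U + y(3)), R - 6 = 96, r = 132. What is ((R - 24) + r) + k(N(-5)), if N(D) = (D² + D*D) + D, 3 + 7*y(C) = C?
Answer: 9451/45 ≈ 210.02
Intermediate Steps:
R = 102 (R = 6 + 96 = 102)
y(C) = -3/7 + C/7
N(D) = D + 2*D² (N(D) = (D² + D²) + D = 2*D² + D = D + 2*D²)
k(U) = 1/U (k(U) = 1/(U + (-3/7 + (⅐)*3)) = 1/(U + (-3/7 + 3/7)) = 1/(U + 0) = 1/U)
((R - 24) + r) + k(N(-5)) = ((102 - 24) + 132) + 1/(-5*(1 + 2*(-5))) = (78 + 132) + 1/(-5*(1 - 10)) = 210 + 1/(-5*(-9)) = 210 + 1/45 = 9451/45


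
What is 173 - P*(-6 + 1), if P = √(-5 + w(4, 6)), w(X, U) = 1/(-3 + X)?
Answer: 173 + 10*I ≈ 173.0 + 10.0*I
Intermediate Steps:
P = 2*I (P = √(-5 + 1/(-3 + 4)) = √(-5 + 1/1) = √(-5 + 1) = √(-4) = 2*I ≈ 2.0*I)
173 - P*(-6 + 1) = 173 - 2*I*(-6 + 1) = 173 - 2*I*(-5) = 173 - (-10)*I = 173 + 10*I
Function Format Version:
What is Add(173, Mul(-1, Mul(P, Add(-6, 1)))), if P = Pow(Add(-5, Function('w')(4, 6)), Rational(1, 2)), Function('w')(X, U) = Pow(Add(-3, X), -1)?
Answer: Add(173, Mul(10, I)) ≈ Add(173.00, Mul(10.000, I))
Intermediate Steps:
P = Mul(2, I) (P = Pow(Add(-5, Pow(Add(-3, 4), -1)), Rational(1, 2)) = Pow(Add(-5, Pow(1, -1)), Rational(1, 2)) = Pow(Add(-5, 1), Rational(1, 2)) = Pow(-4, Rational(1, 2)) = Mul(2, I) ≈ Mul(2.0000, I))
Add(173, Mul(-1, Mul(P, Add(-6, 1)))) = Add(173, Mul(-1, Mul(Mul(2, I), Add(-6, 1)))) = Add(173, Mul(-1, Mul(Mul(2, I), -5))) = Add(173, Mul(-1, Mul(-10, I))) = Add(173, Mul(10, I))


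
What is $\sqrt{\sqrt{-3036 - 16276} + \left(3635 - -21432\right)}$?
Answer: $\sqrt{25067 + 4 i \sqrt{1207}} \approx 158.33 + 0.4389 i$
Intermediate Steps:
$\sqrt{\sqrt{-3036 - 16276} + \left(3635 - -21432\right)} = \sqrt{\sqrt{-19312} + \left(3635 + 21432\right)} = \sqrt{4 i \sqrt{1207} + 25067} = \sqrt{25067 + 4 i \sqrt{1207}}$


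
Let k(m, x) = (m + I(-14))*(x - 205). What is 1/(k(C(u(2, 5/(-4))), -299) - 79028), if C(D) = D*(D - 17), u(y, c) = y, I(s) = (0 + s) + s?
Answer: -1/49796 ≈ -2.0082e-5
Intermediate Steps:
I(s) = 2*s (I(s) = s + s = 2*s)
C(D) = D*(-17 + D)
k(m, x) = (-205 + x)*(-28 + m) (k(m, x) = (m + 2*(-14))*(x - 205) = (m - 28)*(-205 + x) = (-28 + m)*(-205 + x) = (-205 + x)*(-28 + m))
1/(k(C(u(2, 5/(-4))), -299) - 79028) = 1/((5740 - 410*(-17 + 2) - 28*(-299) + (2*(-17 + 2))*(-299)) - 79028) = 1/((5740 - 410*(-15) + 8372 + (2*(-15))*(-299)) - 79028) = 1/((5740 - 205*(-30) + 8372 - 30*(-299)) - 79028) = 1/((5740 + 6150 + 8372 + 8970) - 79028) = 1/(29232 - 79028) = 1/(-49796) = -1/49796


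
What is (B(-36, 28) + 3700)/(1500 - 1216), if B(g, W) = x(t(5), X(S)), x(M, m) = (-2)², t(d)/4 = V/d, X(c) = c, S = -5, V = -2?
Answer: 926/71 ≈ 13.042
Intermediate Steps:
t(d) = -8/d (t(d) = 4*(-2/d) = -8/d)
x(M, m) = 4
B(g, W) = 4
(B(-36, 28) + 3700)/(1500 - 1216) = (4 + 3700)/(1500 - 1216) = 3704/284 = 3704*(1/284) = 926/71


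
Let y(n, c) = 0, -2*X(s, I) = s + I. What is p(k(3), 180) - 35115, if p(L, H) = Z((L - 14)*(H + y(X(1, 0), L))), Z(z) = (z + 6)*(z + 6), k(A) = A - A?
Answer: 6285081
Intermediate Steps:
X(s, I) = -I/2 - s/2 (X(s, I) = -(s + I)/2 = -(I + s)/2 = -I/2 - s/2)
k(A) = 0
Z(z) = (6 + z)² (Z(z) = (6 + z)*(6 + z) = (6 + z)²)
p(L, H) = (6 + H*(-14 + L))² (p(L, H) = (6 + (L - 14)*(H + 0))² = (6 + (-14 + L)*H)² = (6 + H*(-14 + L))²)
p(k(3), 180) - 35115 = (6 - 14*180 + 180*0)² - 35115 = (6 - 2520 + 0)² - 35115 = (-2514)² - 35115 = 6320196 - 35115 = 6285081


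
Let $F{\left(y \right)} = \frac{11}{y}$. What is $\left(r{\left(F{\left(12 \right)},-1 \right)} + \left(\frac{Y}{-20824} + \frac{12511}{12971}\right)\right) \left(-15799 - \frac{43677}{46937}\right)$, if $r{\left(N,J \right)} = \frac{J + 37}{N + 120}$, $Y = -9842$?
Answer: $- \frac{3317445658679170705}{121025466949849} \approx -27411.0$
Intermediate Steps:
$r{\left(N,J \right)} = \frac{37 + J}{120 + N}$
$\left(r{\left(F{\left(12 \right)},-1 \right)} + \left(\frac{Y}{-20824} + \frac{12511}{12971}\right)\right) \left(-15799 - \frac{43677}{46937}\right) = \left(\frac{37 - 1}{120 + \frac{11}{12}} + \left(- \frac{9842}{-20824} + \frac{12511}{12971}\right)\right) \left(-15799 - \frac{43677}{46937}\right) = \left(\frac{1}{120 + 11 \cdot \frac{1}{12}} \cdot 36 + \left(\left(-9842\right) \left(- \frac{1}{20824}\right) + 12511 \cdot \frac{1}{12971}\right)\right) \left(-15799 - \frac{43677}{46937}\right) = \left(\frac{1}{120 + \frac{11}{12}} \cdot 36 + \left(\frac{259}{548} + \frac{12511}{12971}\right)\right) \left(-15799 - \frac{43677}{46937}\right) = \left(\frac{1}{\frac{1451}{12}} \cdot 36 + \frac{10215517}{7108108}\right) \left(- \frac{741601340}{46937}\right) = \left(\frac{12}{1451} \cdot 36 + \frac{10215517}{7108108}\right) \left(- \frac{741601340}{46937}\right) = \left(\frac{432}{1451} + \frac{10215517}{7108108}\right) \left(- \frac{741601340}{46937}\right) = \frac{17893417823}{10313864708} \left(- \frac{741601340}{46937}\right) = - \frac{3317445658679170705}{121025466949849}$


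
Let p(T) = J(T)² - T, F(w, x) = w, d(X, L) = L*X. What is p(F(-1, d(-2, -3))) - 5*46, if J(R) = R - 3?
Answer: -213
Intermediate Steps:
J(R) = -3 + R
p(T) = (-3 + T)² - T
p(F(-1, d(-2, -3))) - 5*46 = ((-3 - 1)² - 1*(-1)) - 5*46 = ((-4)² + 1) - 230 = (16 + 1) - 230 = 17 - 230 = -213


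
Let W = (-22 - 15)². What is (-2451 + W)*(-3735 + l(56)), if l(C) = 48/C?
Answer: 28282398/7 ≈ 4.0403e+6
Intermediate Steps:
W = 1369 (W = (-37)² = 1369)
(-2451 + W)*(-3735 + l(56)) = (-2451 + 1369)*(-3735 + 48/56) = -1082*(-3735 + 48*(1/56)) = -1082*(-3735 + 6/7) = -1082*(-26139/7) = 28282398/7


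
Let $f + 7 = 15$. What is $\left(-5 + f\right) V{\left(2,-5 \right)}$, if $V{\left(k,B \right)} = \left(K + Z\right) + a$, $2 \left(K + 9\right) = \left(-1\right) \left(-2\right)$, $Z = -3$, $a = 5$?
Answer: $-18$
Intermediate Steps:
$f = 8$ ($f = -7 + 15 = 8$)
$K = -8$ ($K = -9 + \frac{\left(-1\right) \left(-2\right)}{2} = -9 + \frac{1}{2} \cdot 2 = -9 + 1 = -8$)
$V{\left(k,B \right)} = -6$ ($V{\left(k,B \right)} = \left(-8 - 3\right) + 5 = -11 + 5 = -6$)
$\left(-5 + f\right) V{\left(2,-5 \right)} = \left(-5 + 8\right) \left(-6\right) = 3 \left(-6\right) = -18$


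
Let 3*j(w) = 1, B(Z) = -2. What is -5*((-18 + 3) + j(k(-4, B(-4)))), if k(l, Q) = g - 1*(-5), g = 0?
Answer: 220/3 ≈ 73.333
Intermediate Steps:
k(l, Q) = 5 (k(l, Q) = 0 - 1*(-5) = 0 + 5 = 5)
j(w) = ⅓ (j(w) = (⅓)*1 = ⅓)
-5*((-18 + 3) + j(k(-4, B(-4)))) = -5*((-18 + 3) + ⅓) = -5*(-15 + ⅓) = -5*(-44/3) = 220/3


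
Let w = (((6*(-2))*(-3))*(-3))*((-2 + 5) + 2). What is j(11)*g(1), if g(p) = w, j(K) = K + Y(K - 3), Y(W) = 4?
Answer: -8100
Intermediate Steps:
w = -540 (w = (-12*(-3)*(-3))*(3 + 2) = (36*(-3))*5 = -108*5 = -540)
j(K) = 4 + K (j(K) = K + 4 = 4 + K)
g(p) = -540
j(11)*g(1) = (4 + 11)*(-540) = 15*(-540) = -8100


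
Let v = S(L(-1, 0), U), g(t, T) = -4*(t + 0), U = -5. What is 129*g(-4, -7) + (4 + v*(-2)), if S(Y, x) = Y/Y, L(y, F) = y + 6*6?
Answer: 2066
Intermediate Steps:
g(t, T) = -4*t
L(y, F) = 36 + y (L(y, F) = y + 36 = 36 + y)
S(Y, x) = 1
v = 1
129*g(-4, -7) + (4 + v*(-2)) = 129*(-4*(-4)) + (4 + 1*(-2)) = 129*16 + (4 - 2) = 2064 + 2 = 2066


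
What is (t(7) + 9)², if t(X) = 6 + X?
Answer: 484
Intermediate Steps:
(t(7) + 9)² = ((6 + 7) + 9)² = (13 + 9)² = 22² = 484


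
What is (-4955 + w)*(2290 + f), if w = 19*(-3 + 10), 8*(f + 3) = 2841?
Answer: -50961307/4 ≈ -1.2740e+7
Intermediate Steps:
f = 2817/8 (f = -3 + (1/8)*2841 = -3 + 2841/8 = 2817/8 ≈ 352.13)
w = 133 (w = 19*7 = 133)
(-4955 + w)*(2290 + f) = (-4955 + 133)*(2290 + 2817/8) = -4822*21137/8 = -50961307/4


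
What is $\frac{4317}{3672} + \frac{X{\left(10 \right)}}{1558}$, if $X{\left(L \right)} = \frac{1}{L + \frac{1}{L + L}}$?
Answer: $\frac{75109807}{63884232} \approx 1.1757$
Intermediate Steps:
$X{\left(L \right)} = \frac{1}{L + \frac{1}{2 L}}$
$\frac{4317}{3672} + \frac{X{\left(10 \right)}}{1558} = \frac{4317}{3672} + \frac{2 \cdot 10 \frac{1}{1 + 2 \cdot 10^{2}}}{1558} = 4317 \cdot \frac{1}{3672} + 2 \cdot 10 \frac{1}{1 + 2 \cdot 100} \cdot \frac{1}{1558} = \frac{1439}{1224} + 2 \cdot 10 \frac{1}{1 + 200} \cdot \frac{1}{1558} = \frac{1439}{1224} + 2 \cdot 10 \cdot \frac{1}{201} \cdot \frac{1}{1558} = \frac{1439}{1224} + \frac{20}{201} \cdot \frac{1}{1558} = \frac{1439}{1224} + \frac{10}{156579} = \frac{75109807}{63884232}$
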